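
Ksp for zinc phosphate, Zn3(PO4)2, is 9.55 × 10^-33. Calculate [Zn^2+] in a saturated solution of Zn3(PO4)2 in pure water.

4.64 x 10^-7 M

Zn3(PO4)2(s) <=> 3 Zn^2+(aq) + 2 PO4^3-(aq)
Ksp = [Zn^2+]^3[PO4^3-]^2
With molar solubility s: [Zn^2+] = 3s, [PO4^3-] = 2s.
So Ksp = (3s)^3 × (2s)^2 = 108s^5
s = (9.55 × 10^-33 / 108)^(1/5) = 1.546 x 10^-7 M
[Zn^2+] = 3s = 4.64 × 10^-7 M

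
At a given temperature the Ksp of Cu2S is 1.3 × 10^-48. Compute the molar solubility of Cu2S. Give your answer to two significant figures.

s ≈ 6.9 × 10^-17 M

Cu2S(s) <=> 2 Cu^+ + S^2-
Ksp = [Cu^+]^2[S^2-]
With molar solubility s: [Cu^+] = 2s, [S^2-] = s.
So Ksp = (2s)^2 × s = 4s^3
s^3 = 1.3 × 10^-48 / 4, so s = 6.9 × 10^-17 M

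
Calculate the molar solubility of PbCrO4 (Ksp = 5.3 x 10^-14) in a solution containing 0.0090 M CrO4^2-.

s = 5.9 x 10^-12 M

PbCrO4(s) <=> Pb^2+(aq) + CrO4^2-(aq)
Ksp = [Pb^2+][CrO4^2-]
Let s = moles of PbCrO4 that dissolve per litre. [Pb^2+] = s, [CrO4^2-] = 0.0090 + s ≈ 0.0090 (common-ion effect: CrO4^2- is already 0.0090 M).
Ksp ≈ s × 0.0090
s = 5.9 x 10^-12 M
Check: s = 5.9 × 10^-12 ≪ 0.0090, so the approximation is valid.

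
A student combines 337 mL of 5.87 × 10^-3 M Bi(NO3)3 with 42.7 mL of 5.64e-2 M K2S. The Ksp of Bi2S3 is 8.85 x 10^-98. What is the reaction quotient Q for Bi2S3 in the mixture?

6.93 × 10^-12

Total volume = 337 + 42.7 = 379.7 mL.
[Bi^3+] = 5.87 x 10^-3 × (337/379.7) = 5.210 × 10^-3 M
[S^2-] = 5.64 x 10^-2 × (42.7/379.7) = 6.343 × 10^-3 M
Bi2S3(s) ⇌ 2 Bi^3+ + 3 S^2-, so Q = [Bi^3+]^2[S^2-]^3
Q = (5.210 x 10^-3)^2(6.343 x 10^-3)^3 = 6.93 × 10^-12
Q > Ksp, so Bi2S3 will precipitate.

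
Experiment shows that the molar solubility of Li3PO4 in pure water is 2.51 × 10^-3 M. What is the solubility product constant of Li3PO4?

Li3PO4(s) <=> 3 Li^+ + PO4^3-
With molar solubility s: [Li^+] = 3s, [PO4^3-] = s.
Ksp = [Li^+]^3[PO4^3-]
So Ksp = (3s)^3 × s = 27s^4
With s = 2.51 × 10^-3: Ksp = 1.07 × 10^-9

Ksp = 1.07 × 10^-9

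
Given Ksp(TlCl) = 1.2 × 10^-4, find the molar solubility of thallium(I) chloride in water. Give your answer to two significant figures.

TlCl(s) ⇌ Tl^+(aq) + Cl^-(aq)
Ksp = [Tl^+][Cl^-]
For each mole of TlCl that dissolves: [Tl^+] = s, [Cl^-] = s.
Ksp = s^2
s = √(1.2 × 10^-4) = 1.1 x 10^-2 M

s ≈ 1.1 × 10^-2 M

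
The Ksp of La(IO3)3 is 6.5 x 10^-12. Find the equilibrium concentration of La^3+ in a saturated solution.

7.0 × 10^-4 M

La(IO3)3(s) ⇌ La^3+(aq) + 3 IO3^-(aq)
Ksp = [La^3+][IO3^-]^3
If s mol/L of La(IO3)3 dissolves, [La^3+] = s and [IO3^-] = 3s.
So Ksp = s × (3s)^3 = 27s^4
s^4 = 6.5 x 10^-12 / 27, so s = 7.00 × 10^-4 M
[La^3+] = s = 7.0 × 10^-4 M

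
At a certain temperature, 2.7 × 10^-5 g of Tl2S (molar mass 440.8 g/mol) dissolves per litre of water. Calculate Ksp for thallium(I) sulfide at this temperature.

Molar solubility s = (2.7 × 10^-5 g/L) / (440.8 g/mol) = 6.13 × 10^-8 M.
Tl2S(s) <=> 2 Tl^+(aq) + S^2-(aq)
Let s = molar solubility. Then [Tl^+] = 2s and [S^2-] = s.
Ksp = [Tl^+]^2[S^2-]
Substituting: Ksp = (2s)^2s = 4s^3
With s = 6.13 × 10^-8: Ksp = 9.2 × 10^-22

Ksp ≈ 9.2e-22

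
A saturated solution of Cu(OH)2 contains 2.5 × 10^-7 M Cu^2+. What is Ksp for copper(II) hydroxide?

Ksp ≈ 6.3e-20

Cu(OH)2(s) ⇌ Cu^2+ + 2 OH^-
Stoichiometry gives [OH^-] = (2/1)[Cu^2+] = 5.00 × 10^-7 M.
Ksp = [Cu^2+][OH^-]^2
Ksp = 2.5 × 10^-7 × (5.00 × 10^-7)^2 = 6.3 × 10^-20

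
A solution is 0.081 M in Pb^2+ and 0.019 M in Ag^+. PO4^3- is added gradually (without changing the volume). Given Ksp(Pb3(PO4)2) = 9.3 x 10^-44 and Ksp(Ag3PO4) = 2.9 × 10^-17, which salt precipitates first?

Pb3(PO4)2

Each salt begins to precipitate when Q = Ksp, i.e. when [PO4^3-] reaches its threshold.
For Pb3(PO4)2: 9.3 x 10^-44 = (0.081)^3 × [PO4^3-]^2  ⇒  [PO4^3-] = 1.3 × 10^-20 M.
For Ag3PO4: 2.9 × 10^-17 = (0.019)^3 × [PO4^3-]  ⇒  [PO4^3-] = 4.2 x 10^-12 M.
The salt with the lower threshold [PO4^3-] precipitates first: Pb3(PO4)2.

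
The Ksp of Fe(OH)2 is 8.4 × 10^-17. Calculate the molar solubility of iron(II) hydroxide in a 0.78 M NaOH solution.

Fe(OH)2(s) ⇌ Fe^2+ + 2 OH^-
Ksp = [Fe^2+][OH^-]^2
If s mol/L dissolves here, [Fe^2+] = s, [OH^-] = 0.78 + 2s ≈ 0.78 (since OH^- from NaOH dominates).
Ksp ≈ s × (0.78)^2
s = 1.4 × 10^-16 M
Check: 2s = 2.8 × 10^-16 ≪ 0.78, so the approximation is valid.

1.4e-16 M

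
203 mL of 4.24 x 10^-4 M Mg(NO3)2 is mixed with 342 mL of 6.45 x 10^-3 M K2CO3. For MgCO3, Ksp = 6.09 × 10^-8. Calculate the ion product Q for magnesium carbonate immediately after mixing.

6.39 × 10^-7

Total volume = 203 + 342 = 545 mL.
[Mg^2+] = 4.24 x 10^-4 × (203/545) = 1.579 × 10^-4 M
[CO3^2-] = 6.45 × 10^-3 × (342/545) = 4.048 × 10^-3 M
MgCO3(s) ⇌ Mg^2+(aq) + CO3^2-(aq), so Q = [Mg^2+][CO3^2-]
Q = (1.579 × 10^-4)(4.048 x 10^-3) = 6.39 x 10^-7
Q > Ksp, so MgCO3 will precipitate.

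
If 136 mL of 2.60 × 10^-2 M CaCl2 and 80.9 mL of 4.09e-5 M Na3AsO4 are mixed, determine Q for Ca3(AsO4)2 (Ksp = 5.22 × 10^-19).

Q = 1.01 x 10^-15

Total volume = 136 + 80.9 = 216.9 mL.
[Ca^2+] = 2.60 × 10^-2 × (136/216.9) = 1.630 × 10^-2 M
[AsO4^3-] = 4.09 × 10^-5 × (80.9/216.9) = 1.526 × 10^-5 M
Ca3(AsO4)2(s) <=> 3 Ca^2+(aq) + 2 AsO4^3-(aq), so Q = [Ca^2+]^3[AsO4^3-]^2
Q = (1.630 × 10^-2)^3(1.526 × 10^-5)^2 = 1.01 × 10^-15
Q > Ksp, so Ca3(AsO4)2 will precipitate.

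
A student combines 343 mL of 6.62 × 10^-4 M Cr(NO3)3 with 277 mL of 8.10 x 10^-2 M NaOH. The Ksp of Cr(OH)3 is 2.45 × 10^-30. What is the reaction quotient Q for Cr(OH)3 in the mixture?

Q ≈ 1.74e-8

Total volume = 343 + 277 = 620 mL.
[Cr^3+] = 6.62 × 10^-4 × (343/620) = 3.662 x 10^-4 M
[OH^-] = 8.10 × 10^-2 × (277/620) = 3.619 × 10^-2 M
Cr(OH)3(s) ⇌ Cr^3+(aq) + 3 OH^-(aq), so Q = [Cr^3+][OH^-]^3
Q = (3.662 × 10^-4)(3.619 × 10^-2)^3 = 1.74 × 10^-8
Q > Ksp, so Cr(OH)3 will precipitate.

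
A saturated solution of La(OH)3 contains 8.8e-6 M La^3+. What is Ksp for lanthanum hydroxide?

Ksp = 1.6e-19

La(OH)3(s) <=> La^3+(aq) + 3 OH^-(aq)
Stoichiometry gives [OH^-] = (3/1)[La^3+] = 2.64 x 10^-5 M.
Ksp = [La^3+][OH^-]^3
Ksp = 8.8 × 10^-6 × (2.64 × 10^-5)^3 = 1.6 × 10^-19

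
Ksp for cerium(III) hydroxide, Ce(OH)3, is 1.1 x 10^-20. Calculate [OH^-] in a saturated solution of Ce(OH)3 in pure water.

[OH^-] = 1.3 × 10^-5 M

Ce(OH)3(s) <=> Ce^3+ + 3 OH^-
Ksp = [Ce^3+][OH^-]^3
If s mol/L of Ce(OH)3 dissolves, [Ce^3+] = s and [OH^-] = 3s.
Substituting: Ksp = s(3s)^3 = 27s^4
Solving, s = (1.1 x 10^-20/27)^(1/4) = 4.49 x 10^-6 M
[OH^-] = 3s = 1.3 x 10^-5 M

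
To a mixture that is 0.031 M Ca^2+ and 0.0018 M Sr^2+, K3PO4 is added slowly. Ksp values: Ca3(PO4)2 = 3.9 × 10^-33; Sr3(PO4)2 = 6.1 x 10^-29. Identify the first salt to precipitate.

Each salt begins to precipitate when Q = Ksp, i.e. when [PO4^3-] reaches its threshold.
For Ca3(PO4)2: 3.9 × 10^-33 = (0.031)^3 × [PO4^3-]^2  ⇒  [PO4^3-] = 1.1 x 10^-14 M.
For Sr3(PO4)2: 6.1 x 10^-29 = (0.0018)^3 × [PO4^3-]^2  ⇒  [PO4^3-] = 1.0 × 10^-10 M.
The salt with the lower threshold [PO4^3-] precipitates first: Ca3(PO4)2.

Ca3(PO4)2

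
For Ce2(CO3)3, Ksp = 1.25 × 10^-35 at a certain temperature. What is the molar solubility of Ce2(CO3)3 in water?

Ce2(CO3)3(s) ⇌ 2 Ce^3+(aq) + 3 CO3^2-(aq)
Ksp = [Ce^3+]^2[CO3^2-]^3
If s mol/L of Ce2(CO3)3 dissolves, [Ce^3+] = 2s and [CO3^2-] = 3s.
Substituting: Ksp = (2s)^2(3s)^3 = 108s^5
Solving, s = (1.25 × 10^-35/108)^(1/5) = 4.10 × 10^-8 M

4.10 × 10^-8 M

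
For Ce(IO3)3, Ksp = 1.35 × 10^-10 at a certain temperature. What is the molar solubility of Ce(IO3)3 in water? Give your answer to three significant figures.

Ce(IO3)3(s) <=> Ce^3+(aq) + 3 IO3^-(aq)
Ksp = [Ce^3+][IO3^-]^3
If s mol/L of Ce(IO3)3 dissolves, [Ce^3+] = s and [IO3^-] = 3s.
So Ksp = s × (3s)^3 = 27s^4
s^4 = 1.35 × 10^-10 / 27, so s = 1.50 × 10^-3 M

s = 1.50 × 10^-3 M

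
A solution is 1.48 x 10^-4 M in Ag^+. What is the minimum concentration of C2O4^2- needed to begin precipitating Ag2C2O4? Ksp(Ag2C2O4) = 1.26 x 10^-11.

[C2O4^2-] = 5.75 x 10^-4 M

Ag2C2O4(s) <=> 2 Ag^+(aq) + C2O4^2-(aq)
Ksp = [Ag^+]^2[C2O4^2-]
Precipitation begins when Q = Ksp. With [Ag^+] = 1.48 x 10^-4 M:
1.26 x 10^-11 = (1.48 x 10^-4)^2 × [C2O4^2-]
[C2O4^2-] = (1.26 x 10^-11 / 2.190 x 10^-8) = 5.75 x 10^-4 M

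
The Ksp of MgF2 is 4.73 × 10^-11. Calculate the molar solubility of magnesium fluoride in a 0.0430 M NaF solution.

s ≈ 2.56e-8 M

MgF2(s) <=> Mg^2+ + 2 F^-
Ksp = [Mg^2+][F^-]^2
Let s be the molar solubility in this solution. [Mg^2+] = s, [F^-] = 0.0430 + 2s ≈ 0.0430 (since F^- from NaF dominates).
Ksp ≈ s × (0.0430)^2
s = 2.56 × 10^-8 M
Check: 2s = 5.1 x 10^-8 ≪ 0.0430, so the approximation is valid.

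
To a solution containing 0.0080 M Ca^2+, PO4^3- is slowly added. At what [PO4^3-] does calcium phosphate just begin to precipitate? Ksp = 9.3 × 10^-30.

4.3 x 10^-12 M

Ca3(PO4)2(s) ⇌ 3 Ca^2+(aq) + 2 PO4^3-(aq)
Ksp = [Ca^2+]^3[PO4^3-]^2
Precipitation begins when Q = Ksp. With [Ca^2+] = 0.0080 M:
9.3 × 10^-30 = (0.0080)^3 × [PO4^3-]^2
[PO4^3-] = (9.3 × 10^-30 / 5.12 x 10^-7)^(1/2) = 4.3 × 10^-12 M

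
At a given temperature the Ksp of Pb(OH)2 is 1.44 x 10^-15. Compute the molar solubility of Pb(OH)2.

s ≈ 7.11e-6 M

Pb(OH)2(s) ⇌ Pb^2+(aq) + 2 OH^-(aq)
Ksp = [Pb^2+][OH^-]^2
For each mole of Pb(OH)2 that dissolves: [Pb^2+] = s, [OH^-] = 2s.
So Ksp = s × (2s)^2 = 4s^3
s^3 = 1.44 x 10^-15 / 4, so s = 7.11 × 10^-6 M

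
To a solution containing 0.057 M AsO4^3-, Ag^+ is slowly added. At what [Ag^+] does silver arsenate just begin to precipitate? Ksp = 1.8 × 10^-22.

[Ag^+] = 1.5e-7 M

Ag3AsO4(s) <=> 3 Ag^+(aq) + AsO4^3-(aq)
Ksp = [Ag^+]^3[AsO4^3-]
Precipitation begins when Q = Ksp. With [AsO4^3-] = 0.057 M:
1.8 × 10^-22 = (0.057) × [Ag^+]^3
[Ag^+] = (1.8 × 10^-22 / 5.7 × 10^-2)^(1/3) = 1.5 × 10^-7 M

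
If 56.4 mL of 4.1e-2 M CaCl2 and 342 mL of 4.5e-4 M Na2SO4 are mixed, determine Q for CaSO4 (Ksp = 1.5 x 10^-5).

Total volume = 56.4 + 342 = 398.4 mL.
[Ca^2+] = 4.1 × 10^-2 × (56.4/398.4) = 5.80 x 10^-3 M
[SO4^2-] = 4.5 x 10^-4 × (342/398.4) = 3.86 × 10^-4 M
CaSO4(s) <=> Ca^2+ + SO4^2-, so Q = [Ca^2+][SO4^2-]
Q = (5.80 × 10^-3)(3.86 × 10^-4) = 2.2 x 10^-6
Q < Ksp, so no precipitate of CaSO4 forms.

2.2 x 10^-6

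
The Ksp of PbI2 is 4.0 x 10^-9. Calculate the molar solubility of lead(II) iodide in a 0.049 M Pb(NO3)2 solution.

s ≈ 1.4 × 10^-4 M

PbI2(s) ⇌ Pb^2+(aq) + 2 I^-(aq)
Ksp = [Pb^2+][I^-]^2
Let s = moles of PbI2 that dissolve per litre. [Pb^2+] = 0.049 + s ≈ 0.049, [I^-] = 2s (common-ion effect: Pb^2+ is already 0.049 M).
Ksp ≈ 0.049 × (2s)^2
s = 1.4 × 10^-4 M
Check: s = 1.4 × 10^-4 ≪ 0.049, so the approximation is valid.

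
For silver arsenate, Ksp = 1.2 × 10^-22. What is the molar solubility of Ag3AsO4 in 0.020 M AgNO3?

1.5e-17 M

Ag3AsO4(s) ⇌ 3 Ag^+(aq) + AsO4^3-(aq)
Ksp = [Ag^+]^3[AsO4^3-]
Let s = moles of Ag3AsO4 that dissolve per litre. [Ag^+] = 0.020 + 3s ≈ 0.020, [AsO4^3-] = s (since Ag^+ from AgNO3 dominates).
Ksp ≈ (0.020)^3 × s
s = 1.5 x 10^-17 M
Check: 3s = 4.5 × 10^-17 ≪ 0.020, so the approximation is valid.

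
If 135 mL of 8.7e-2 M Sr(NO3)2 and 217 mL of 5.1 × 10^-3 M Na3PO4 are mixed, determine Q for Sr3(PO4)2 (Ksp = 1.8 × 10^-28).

3.7 x 10^-10

Total volume = 135 + 217 = 352 mL.
[Sr^2+] = 8.7 × 10^-2 × (135/352) = 3.34 x 10^-2 M
[PO4^3-] = 5.1 x 10^-3 × (217/352) = 3.14 x 10^-3 M
Sr3(PO4)2(s) ⇌ 3 Sr^2+ + 2 PO4^3-, so Q = [Sr^2+]^3[PO4^3-]^2
Q = (3.34 x 10^-2)^3(3.14 × 10^-3)^2 = 3.7 × 10^-10
Q > Ksp, so Sr3(PO4)2 will precipitate.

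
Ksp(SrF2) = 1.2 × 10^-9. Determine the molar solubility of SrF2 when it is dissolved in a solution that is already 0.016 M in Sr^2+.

1.4 × 10^-4 M

SrF2(s) ⇌ Sr^2+ + 2 F^-
Ksp = [Sr^2+][F^-]^2
Let s be the molar solubility in this solution. [Sr^2+] = 0.016 + s ≈ 0.016, [F^-] = 2s (common-ion effect: Sr^2+ is already 0.016 M).
Ksp ≈ 0.016 × (2s)^2
s = 1.4 x 10^-4 M
Check: s = 1.4 × 10^-4 ≪ 0.016, so the approximation is valid.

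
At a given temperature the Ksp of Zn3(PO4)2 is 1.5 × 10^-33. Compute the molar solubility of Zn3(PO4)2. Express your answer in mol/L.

Zn3(PO4)2(s) ⇌ 3 Zn^2+ + 2 PO4^3-
Ksp = [Zn^2+]^3[PO4^3-]^2
If s mol/L of Zn3(PO4)2 dissolves, [Zn^2+] = 3s and [PO4^3-] = 2s.
Substituting: Ksp = (3s)^3(2s)^2 = 108s^5
Solving, s = (1.5 × 10^-33/108)^(1/5) = 1.1 x 10^-7 M

s ≈ 1.1 × 10^-7 M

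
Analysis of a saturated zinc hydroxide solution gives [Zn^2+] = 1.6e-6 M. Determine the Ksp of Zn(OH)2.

Zn(OH)2(s) ⇌ Zn^2+(aq) + 2 OH^-(aq)
Stoichiometry gives [OH^-] = (2/1)[Zn^2+] = 3.20 × 10^-6 M.
Ksp = [Zn^2+][OH^-]^2
Ksp = 1.6 × 10^-6 × (3.20 x 10^-6)^2 = 1.6 × 10^-17

1.6 × 10^-17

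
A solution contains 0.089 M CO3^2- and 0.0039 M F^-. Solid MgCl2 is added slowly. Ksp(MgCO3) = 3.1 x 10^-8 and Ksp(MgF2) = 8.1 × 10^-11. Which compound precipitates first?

MgCO3

Each salt begins to precipitate when Q = Ksp, i.e. when [Mg^2+] reaches its threshold.
For MgCO3: 3.1 x 10^-8 = 0.089 × [Mg^2+]  ⇒  [Mg^2+] = 3.5 × 10^-7 M.
For MgF2: 8.1 × 10^-11 = (0.0039)^2 × [Mg^2+]  ⇒  [Mg^2+] = 5.3 × 10^-6 M.
The salt with the lower threshold [Mg^2+] precipitates first: MgCO3.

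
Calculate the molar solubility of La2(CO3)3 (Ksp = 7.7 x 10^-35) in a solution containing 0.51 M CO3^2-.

1.2e-17 M

La2(CO3)3(s) ⇌ 2 La^3+(aq) + 3 CO3^2-(aq)
Ksp = [La^3+]^2[CO3^2-]^3
If s mol/L dissolves here, [La^3+] = 2s, [CO3^2-] = 0.51 + 3s ≈ 0.51 (common-ion effect: CO3^2- is already 0.51 M).
Ksp ≈ (2s)^2 × (0.51)^3
s = 1.2 × 10^-17 M
Check: 3s = 3.6 × 10^-17 ≪ 0.51, so the approximation is valid.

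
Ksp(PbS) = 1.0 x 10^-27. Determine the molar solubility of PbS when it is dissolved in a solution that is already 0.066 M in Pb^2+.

PbS(s) <=> Pb^2+ + S^2-
Ksp = [Pb^2+][S^2-]
Let s be the molar solubility in this solution. [Pb^2+] = 0.066 + s ≈ 0.066, [S^2-] = s (common-ion effect: Pb^2+ is already 0.066 M).
Ksp ≈ 0.066 × s
s = 1.5 x 10^-26 M
Check: s = 1.5 × 10^-26 ≪ 0.066, so the approximation is valid.

s ≈ 1.5e-26 M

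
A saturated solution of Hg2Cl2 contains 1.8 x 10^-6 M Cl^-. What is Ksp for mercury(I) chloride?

Ksp = 2.9e-18

Hg2Cl2(s) ⇌ Hg2^2+ + 2 Cl^-
Stoichiometry gives [Hg2^2+] = (1/2)[Cl^-] = 9.00 × 10^-7 M.
Ksp = [Hg2^2+][Cl^-]^2
Ksp = 9.00 x 10^-7 × (1.8 x 10^-6)^2 = 2.9 × 10^-18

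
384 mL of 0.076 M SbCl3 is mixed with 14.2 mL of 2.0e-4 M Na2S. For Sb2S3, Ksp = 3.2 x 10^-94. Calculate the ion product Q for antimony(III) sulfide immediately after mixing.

Q ≈ 1.9 × 10^-18

Total volume = 384 + 14.2 = 398.2 mL.
[Sb^3+] = 7.6 × 10^-2 × (384/398.2) = 7.33 x 10^-2 M
[S^2-] = 2.0 × 10^-4 × (14.2/398.2) = 7.13 × 10^-6 M
Sb2S3(s) ⇌ 2 Sb^3+ + 3 S^2-, so Q = [Sb^3+]^2[S^2-]^3
Q = (7.33 × 10^-2)^2(7.13 × 10^-6)^3 = 1.9 x 10^-18
Q > Ksp, so Sb2S3 will precipitate.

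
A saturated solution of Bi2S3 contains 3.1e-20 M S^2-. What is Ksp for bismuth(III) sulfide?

Ksp = 1.3 × 10^-98

Bi2S3(s) ⇌ 2 Bi^3+(aq) + 3 S^2-(aq)
Stoichiometry gives [Bi^3+] = (2/3)[S^2-] = 2.07 x 10^-20 M.
Ksp = [Bi^3+]^2[S^2-]^3
Ksp = (2.07 × 10^-20)^2 × (3.1 × 10^-20)^3 = 1.3 x 10^-98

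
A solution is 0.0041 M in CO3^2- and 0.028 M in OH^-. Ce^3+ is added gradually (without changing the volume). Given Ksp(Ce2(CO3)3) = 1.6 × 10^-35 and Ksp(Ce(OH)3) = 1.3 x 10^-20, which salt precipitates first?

Ce(OH)3

Precipitation of each salt starts when its ion product equals its Ksp.
For Ce2(CO3)3: 1.6 × 10^-35 = (0.0041)^3 × [Ce^3+]^2  ⇒  [Ce^3+] = 1.5 × 10^-14 M.
For Ce(OH)3: 1.3 x 10^-20 = (0.028)^3 × [Ce^3+]  ⇒  [Ce^3+] = 5.9 × 10^-16 M.
The salt with the lower threshold [Ce^3+] precipitates first: Ce(OH)3.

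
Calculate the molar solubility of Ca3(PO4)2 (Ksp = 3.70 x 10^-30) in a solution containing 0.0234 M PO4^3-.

s ≈ 6.30e-10 M

Ca3(PO4)2(s) ⇌ 3 Ca^2+ + 2 PO4^3-
Ksp = [Ca^2+]^3[PO4^3-]^2
If s mol/L dissolves here, [Ca^2+] = 3s, [PO4^3-] = 0.0234 + 2s ≈ 0.0234 (Ksp is small, so little additional dissolves).
Ksp ≈ (3s)^3 × (0.0234)^2
s = 6.30 × 10^-10 M
Check: 2s = 1.3 × 10^-9 ≪ 0.0234, so the approximation is valid.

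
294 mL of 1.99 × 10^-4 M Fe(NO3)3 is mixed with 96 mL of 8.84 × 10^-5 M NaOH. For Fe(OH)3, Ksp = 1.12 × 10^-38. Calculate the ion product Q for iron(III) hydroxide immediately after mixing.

Total volume = 294 + 96 = 390 mL.
[Fe^3+] = 1.99 × 10^-4 × (294/390) = 1.500 × 10^-4 M
[OH^-] = 8.84 × 10^-5 × (96/390) = 2.176 × 10^-5 M
Fe(OH)3(s) <=> Fe^3+(aq) + 3 OH^-(aq), so Q = [Fe^3+][OH^-]^3
Q = (1.500 x 10^-4)(2.176 x 10^-5)^3 = 1.55 × 10^-18
Q > Ksp, so Fe(OH)3 will precipitate.

Q ≈ 1.55 × 10^-18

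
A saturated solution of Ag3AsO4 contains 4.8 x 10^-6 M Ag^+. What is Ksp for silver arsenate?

Ksp = 1.8 × 10^-22

Ag3AsO4(s) ⇌ 3 Ag^+ + AsO4^3-
Stoichiometry gives [AsO4^3-] = (1/3)[Ag^+] = 1.60 x 10^-6 M.
Ksp = [Ag^+]^3[AsO4^3-]
Ksp = (4.8 × 10^-6)^3 × 1.60 x 10^-6 = 1.8 x 10^-22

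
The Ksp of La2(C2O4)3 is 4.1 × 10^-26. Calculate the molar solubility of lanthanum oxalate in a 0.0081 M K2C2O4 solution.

La2(C2O4)3(s) <=> 2 La^3+ + 3 C2O4^2-
Ksp = [La^3+]^2[C2O4^2-]^3
Let s = moles of La2(C2O4)3 that dissolve per litre. [La^3+] = 2s, [C2O4^2-] = 0.0081 + 3s ≈ 0.0081 (since C2O4^2- from K2C2O4 dominates).
Ksp ≈ (2s)^2 × (0.0081)^3
s = 1.4 × 10^-10 M
Check: 3s = 4.2 × 10^-10 ≪ 0.0081, so the approximation is valid.

s = 1.4e-10 M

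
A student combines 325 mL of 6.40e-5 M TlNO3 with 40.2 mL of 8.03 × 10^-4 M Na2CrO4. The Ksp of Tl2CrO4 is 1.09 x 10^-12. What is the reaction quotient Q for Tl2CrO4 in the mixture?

Q ≈ 2.87e-13

Total volume = 325 + 40.2 = 365.2 mL.
[Tl^+] = 6.40 x 10^-5 × (325/365.2) = 5.696 x 10^-5 M
[CrO4^2-] = 8.03 x 10^-4 × (40.2/365.2) = 8.839 × 10^-5 M
Tl2CrO4(s) ⇌ 2 Tl^+(aq) + CrO4^2-(aq), so Q = [Tl^+]^2[CrO4^2-]
Q = (5.696 × 10^-5)^2(8.839 × 10^-5) = 2.87 × 10^-13
Q < Ksp, so no precipitate of Tl2CrO4 forms.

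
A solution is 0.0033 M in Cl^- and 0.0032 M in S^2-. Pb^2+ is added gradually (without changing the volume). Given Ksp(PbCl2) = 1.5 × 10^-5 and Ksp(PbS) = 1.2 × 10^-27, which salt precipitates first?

Precipitation of each salt starts when its ion product equals its Ksp.
For PbCl2: 1.5 × 10^-5 = (0.0033)^2 × [Pb^2+]  ⇒  [Pb^2+] = 1.4 M.
For PbS: 1.2 × 10^-27 = 0.0032 × [Pb^2+]  ⇒  [Pb^2+] = 3.8 × 10^-25 M.
The salt with the lower threshold [Pb^2+] precipitates first: PbS.

PbS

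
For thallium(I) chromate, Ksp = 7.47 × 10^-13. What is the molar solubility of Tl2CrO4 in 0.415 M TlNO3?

s = 4.34 x 10^-12 M

Tl2CrO4(s) ⇌ 2 Tl^+(aq) + CrO4^2-(aq)
Ksp = [Tl^+]^2[CrO4^2-]
Let s = moles of Tl2CrO4 that dissolve per litre. [Tl^+] = 0.415 + 2s ≈ 0.415, [CrO4^2-] = s (Ksp is small, so little additional dissolves).
Ksp ≈ (0.415)^2 × s
s = 4.34 × 10^-12 M
Check: 2s = 8.7 × 10^-12 ≪ 0.415, so the approximation is valid.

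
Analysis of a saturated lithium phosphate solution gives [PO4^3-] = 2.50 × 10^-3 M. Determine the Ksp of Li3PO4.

Li3PO4(s) ⇌ 3 Li^+(aq) + PO4^3-(aq)
Stoichiometry gives [Li^+] = (3/1)[PO4^3-] = 7.500 × 10^-3 M.
Ksp = [Li^+]^3[PO4^3-]
Ksp = (7.500 x 10^-3)^3 × 2.50 x 10^-3 = 1.05 x 10^-9

Ksp = 1.05 × 10^-9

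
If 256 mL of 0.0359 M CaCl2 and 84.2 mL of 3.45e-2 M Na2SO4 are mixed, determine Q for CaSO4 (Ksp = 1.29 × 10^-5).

Q = 2.31 x 10^-4

Total volume = 256 + 84.2 = 340.2 mL.
[Ca^2+] = 3.59 x 10^-2 × (256/340.2) = 2.701 × 10^-2 M
[SO4^2-] = 3.45 x 10^-2 × (84.2/340.2) = 8.539 × 10^-3 M
CaSO4(s) ⇌ Ca^2+(aq) + SO4^2-(aq), so Q = [Ca^2+][SO4^2-]
Q = (2.701 × 10^-2)(8.539 × 10^-3) = 2.31 × 10^-4
Q > Ksp, so CaSO4 will precipitate.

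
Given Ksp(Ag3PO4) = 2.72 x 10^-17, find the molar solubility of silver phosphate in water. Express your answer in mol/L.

Ag3PO4(s) ⇌ 3 Ag^+ + PO4^3-
Ksp = [Ag^+]^3[PO4^3-]
Let s = molar solubility. Then [Ag^+] = 3s and [PO4^3-] = s.
Ksp = (3s)^3s = 27s^4
s = (2.72 x 10^-17 / 27)^(1/4) = 3.17 × 10^-5 M

3.17e-5 M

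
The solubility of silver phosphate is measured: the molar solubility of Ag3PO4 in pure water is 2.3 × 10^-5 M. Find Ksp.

Ksp = 7.6e-18

Ag3PO4(s) ⇌ 3 Ag^+(aq) + PO4^3-(aq)
If s mol/L of Ag3PO4 dissolves, [Ag^+] = 3s and [PO4^3-] = s.
Ksp = [Ag^+]^3[PO4^3-]
So Ksp = (3s)^3 × s = 27s^4
Ksp = 27 × (2.3 x 10^-5)^4 = 7.6 x 10^-18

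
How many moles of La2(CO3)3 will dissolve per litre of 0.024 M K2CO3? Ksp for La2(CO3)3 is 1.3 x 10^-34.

La2(CO3)3(s) ⇌ 2 La^3+ + 3 CO3^2-
Ksp = [La^3+]^2[CO3^2-]^3
Let s be the molar solubility in this solution. [La^3+] = 2s, [CO3^2-] = 0.024 + 3s ≈ 0.024 (since CO3^2- from K2CO3 dominates).
Ksp ≈ (2s)^2 × (0.024)^3
s = 1.5 × 10^-15 M
Check: 3s = 4.6 x 10^-15 ≪ 0.024, so the approximation is valid.

s ≈ 1.5e-15 M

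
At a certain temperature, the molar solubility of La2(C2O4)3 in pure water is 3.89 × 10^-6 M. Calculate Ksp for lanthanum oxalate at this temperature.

Ksp = 9.62 × 10^-26

La2(C2O4)3(s) ⇌ 2 La^3+(aq) + 3 C2O4^2-(aq)
If s mol/L of La2(C2O4)3 dissolves, [La^3+] = 2s and [C2O4^2-] = 3s.
Ksp = [La^3+]^2[C2O4^2-]^3
Ksp = (2s)^2(3s)^3 = 108s^5
Ksp = 108 × (3.89 x 10^-6)^5 = 9.62 × 10^-26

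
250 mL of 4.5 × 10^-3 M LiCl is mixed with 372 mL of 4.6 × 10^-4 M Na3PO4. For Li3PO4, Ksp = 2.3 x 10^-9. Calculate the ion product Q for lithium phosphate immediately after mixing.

Total volume = 250 + 372 = 622 mL.
[Li^+] = 4.5 x 10^-3 × (250/622) = 1.81 x 10^-3 M
[PO4^3-] = 4.6 × 10^-4 × (372/622) = 2.75 x 10^-4 M
Li3PO4(s) ⇌ 3 Li^+(aq) + PO4^3-(aq), so Q = [Li^+]^3[PO4^3-]
Q = (1.81 × 10^-3)^3(2.75 × 10^-4) = 1.6 × 10^-12
Q < Ksp, so no precipitate of Li3PO4 forms.

Q = 1.6 × 10^-12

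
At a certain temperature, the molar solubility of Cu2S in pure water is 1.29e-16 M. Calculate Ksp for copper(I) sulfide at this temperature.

8.59 x 10^-48

Cu2S(s) ⇌ 2 Cu^+ + S^2-
For each mole of Cu2S that dissolves: [Cu^+] = 2s, [S^2-] = s.
Ksp = [Cu^+]^2[S^2-]
Substituting: Ksp = (2s)^2s = 4s^3
Ksp = 4 × (1.29 x 10^-16)^3 = 8.59 × 10^-48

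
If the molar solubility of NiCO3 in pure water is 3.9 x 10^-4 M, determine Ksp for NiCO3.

1.5e-7

NiCO3(s) ⇌ Ni^2+ + CO3^2-
For each mole of NiCO3 that dissolves: [Ni^2+] = s, [CO3^2-] = s.
Ksp = [Ni^2+][CO3^2-]
Ksp = (s)(s) = s^2
With s = 3.9 x 10^-4: Ksp = 1.5 × 10^-7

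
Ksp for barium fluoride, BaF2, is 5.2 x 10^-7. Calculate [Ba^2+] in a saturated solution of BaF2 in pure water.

BaF2(s) ⇌ Ba^2+ + 2 F^-
Ksp = [Ba^2+][F^-]^2
For each mole of BaF2 that dissolves: [Ba^2+] = s, [F^-] = 2s.
So Ksp = s × (2s)^2 = 4s^3
Solving, s = (5.2 x 10^-7/4)^(1/3) = 5.07 × 10^-3 M
[Ba^2+] = s = 5.1 × 10^-3 M

[Ba^2+] = 5.1e-3 M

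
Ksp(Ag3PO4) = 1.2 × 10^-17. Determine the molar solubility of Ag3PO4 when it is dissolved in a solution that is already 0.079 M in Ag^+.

s ≈ 2.4 × 10^-14 M

Ag3PO4(s) ⇌ 3 Ag^+(aq) + PO4^3-(aq)
Ksp = [Ag^+]^3[PO4^3-]
If s mol/L dissolves here, [Ag^+] = 0.079 + 3s ≈ 0.079, [PO4^3-] = s (common-ion effect: Ag^+ is already 0.079 M).
Ksp ≈ (0.079)^3 × s
s = 2.4 × 10^-14 M
Check: 3s = 7.3 × 10^-14 ≪ 0.079, so the approximation is valid.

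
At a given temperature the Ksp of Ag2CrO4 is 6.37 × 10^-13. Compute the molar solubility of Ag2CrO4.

Ag2CrO4(s) ⇌ 2 Ag^+ + CrO4^2-
Ksp = [Ag^+]^2[CrO4^2-]
With molar solubility s: [Ag^+] = 2s, [CrO4^2-] = s.
Substituting: Ksp = (2s)^2s = 4s^3
Solving, s = (6.37 × 10^-13/4)^(1/3) = 5.42 × 10^-5 M

5.42 × 10^-5 M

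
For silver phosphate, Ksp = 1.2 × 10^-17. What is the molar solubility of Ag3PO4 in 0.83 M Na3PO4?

s ≈ 8.1 x 10^-7 M

Ag3PO4(s) ⇌ 3 Ag^+(aq) + PO4^3-(aq)
Ksp = [Ag^+]^3[PO4^3-]
Let s = moles of Ag3PO4 that dissolve per litre. [Ag^+] = 3s, [PO4^3-] = 0.83 + s ≈ 0.83 (since PO4^3- from Na3PO4 dominates).
Ksp ≈ (3s)^3 × 0.83
s = 8.1 × 10^-7 M
Check: s = 8.1 × 10^-7 ≪ 0.83, so the approximation is valid.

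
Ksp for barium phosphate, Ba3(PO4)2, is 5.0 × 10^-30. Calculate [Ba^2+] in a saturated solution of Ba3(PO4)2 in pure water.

Ba3(PO4)2(s) <=> 3 Ba^2+ + 2 PO4^3-
Ksp = [Ba^2+]^3[PO4^3-]^2
With molar solubility s: [Ba^2+] = 3s, [PO4^3-] = 2s.
So Ksp = (3s)^3 × (2s)^2 = 108s^5
s = (5.0 × 10^-30 / 108)^(1/5) = 5.41 × 10^-7 M
[Ba^2+] = 3s = 1.6 x 10^-6 M

[Ba^2+] = 1.6 × 10^-6 M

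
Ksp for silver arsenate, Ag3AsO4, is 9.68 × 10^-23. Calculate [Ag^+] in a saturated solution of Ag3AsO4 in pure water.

4.13 × 10^-6 M

Ag3AsO4(s) ⇌ 3 Ag^+ + AsO4^3-
Ksp = [Ag^+]^3[AsO4^3-]
Let s = molar solubility. Then [Ag^+] = 3s and [AsO4^3-] = s.
Substituting: Ksp = (3s)^3s = 27s^4
Solving, s = (9.68 × 10^-23/27)^(1/4) = 1.376 × 10^-6 M
[Ag^+] = 3s = 4.13 × 10^-6 M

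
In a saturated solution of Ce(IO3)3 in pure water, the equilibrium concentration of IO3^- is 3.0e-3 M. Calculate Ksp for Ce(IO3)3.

2.7 × 10^-11

Ce(IO3)3(s) ⇌ Ce^3+(aq) + 3 IO3^-(aq)
Stoichiometry gives [Ce^3+] = (1/3)[IO3^-] = 1.00 × 10^-3 M.
Ksp = [Ce^3+][IO3^-]^3
Ksp = 1.00 × 10^-3 × (3.0 x 10^-3)^3 = 2.7 × 10^-11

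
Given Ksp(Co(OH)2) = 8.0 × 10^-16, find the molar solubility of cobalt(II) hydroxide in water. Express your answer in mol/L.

s = 5.8 × 10^-6 M

Co(OH)2(s) <=> Co^2+ + 2 OH^-
Ksp = [Co^2+][OH^-]^2
With molar solubility s: [Co^2+] = s, [OH^-] = 2s.
Ksp = s(2s)^2 = 4s^3
Solving, s = (8.0 × 10^-16/4)^(1/3) = 5.8 x 10^-6 M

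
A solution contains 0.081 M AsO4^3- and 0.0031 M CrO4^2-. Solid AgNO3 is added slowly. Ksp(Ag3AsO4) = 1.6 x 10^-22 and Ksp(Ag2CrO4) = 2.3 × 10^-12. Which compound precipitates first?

Ag3AsO4

Precipitation of each salt starts when its ion product equals its Ksp.
For Ag3AsO4: 1.6 x 10^-22 = 0.081 × [Ag^+]^3  ⇒  [Ag^+] = 1.3 x 10^-7 M.
For Ag2CrO4: 2.3 × 10^-12 = 0.0031 × [Ag^+]^2  ⇒  [Ag^+] = 2.7 × 10^-5 M.
The salt with the lower threshold [Ag^+] precipitates first: Ag3AsO4.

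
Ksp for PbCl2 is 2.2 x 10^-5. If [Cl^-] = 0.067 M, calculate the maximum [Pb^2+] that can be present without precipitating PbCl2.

PbCl2(s) <=> Pb^2+ + 2 Cl^-
Ksp = [Pb^2+][Cl^-]^2
Precipitation begins when Q = Ksp. With [Cl^-] = 0.067 M:
2.2 x 10^-5 = (0.067)^2 × [Pb^2+]
[Pb^2+] = (2.2 x 10^-5 / 4.49 × 10^-3) = 4.9 x 10^-3 M

[Pb^2+] ≈ 4.9e-3 M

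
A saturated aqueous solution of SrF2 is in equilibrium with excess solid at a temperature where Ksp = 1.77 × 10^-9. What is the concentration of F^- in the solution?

[F^-] = 1.52 x 10^-3 M

SrF2(s) <=> Sr^2+ + 2 F^-
Ksp = [Sr^2+][F^-]^2
If s mol/L of SrF2 dissolves, [Sr^2+] = s and [F^-] = 2s.
So Ksp = s × (2s)^2 = 4s^3
s = (1.77 × 10^-9 / 4)^(1/3) = 7.620 × 10^-4 M
[F^-] = 2s = 1.52 × 10^-3 M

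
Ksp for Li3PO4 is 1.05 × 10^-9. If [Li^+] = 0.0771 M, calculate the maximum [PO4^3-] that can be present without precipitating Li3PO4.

Li3PO4(s) <=> 3 Li^+(aq) + PO4^3-(aq)
Ksp = [Li^+]^3[PO4^3-]
Precipitation begins when Q = Ksp. With [Li^+] = 0.0771 M:
1.05 × 10^-9 = (0.0771)^3 × [PO4^3-]
[PO4^3-] = (1.05 × 10^-9 / 4.583 x 10^-4) = 2.29 × 10^-6 M

[PO4^3-] = 2.29 × 10^-6 M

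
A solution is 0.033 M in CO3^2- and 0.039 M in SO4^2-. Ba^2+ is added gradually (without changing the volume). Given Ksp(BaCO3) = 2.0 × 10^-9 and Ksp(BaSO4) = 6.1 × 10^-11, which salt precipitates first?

BaSO4

Each salt begins to precipitate when Q = Ksp, i.e. when [Ba^2+] reaches its threshold.
For BaCO3: 2.0 × 10^-9 = 0.033 × [Ba^2+]  ⇒  [Ba^2+] = 6.1 × 10^-8 M.
For BaSO4: 6.1 × 10^-11 = 0.039 × [Ba^2+]  ⇒  [Ba^2+] = 1.6 × 10^-9 M.
The salt with the lower threshold [Ba^2+] precipitates first: BaSO4.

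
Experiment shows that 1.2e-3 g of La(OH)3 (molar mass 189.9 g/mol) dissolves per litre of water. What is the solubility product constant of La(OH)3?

Ksp ≈ 4.3e-20

Molar solubility s = (1.2 × 10^-3 g/L) / (189.9 g/mol) = 6.32 x 10^-6 M.
La(OH)3(s) ⇌ La^3+ + 3 OH^-
With molar solubility s: [La^3+] = s, [OH^-] = 3s.
Ksp = [La^3+][OH^-]^3
So Ksp = s × (3s)^3 = 27s^4
With s = 6.32 × 10^-6: Ksp = 4.3 × 10^-20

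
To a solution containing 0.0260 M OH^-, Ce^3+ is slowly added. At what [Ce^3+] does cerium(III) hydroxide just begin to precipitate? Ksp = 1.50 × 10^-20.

[Ce^3+] ≈ 8.53 x 10^-16 M

Ce(OH)3(s) ⇌ Ce^3+(aq) + 3 OH^-(aq)
Ksp = [Ce^3+][OH^-]^3
Precipitation begins when Q = Ksp. With [OH^-] = 0.0260 M:
1.50 × 10^-20 = (0.0260)^3 × [Ce^3+]
[Ce^3+] = (1.50 × 10^-20 / 1.758 x 10^-5) = 8.53 × 10^-16 M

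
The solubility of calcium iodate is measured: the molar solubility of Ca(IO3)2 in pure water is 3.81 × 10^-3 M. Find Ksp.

Ca(IO3)2(s) ⇌ Ca^2+ + 2 IO3^-
Let s = molar solubility. Then [Ca^2+] = s and [IO3^-] = 2s.
Ksp = [Ca^2+][IO3^-]^2
So Ksp = s × (2s)^2 = 4s^3
With s = 3.81 x 10^-3: Ksp = 2.21 × 10^-7

Ksp ≈ 2.21 x 10^-7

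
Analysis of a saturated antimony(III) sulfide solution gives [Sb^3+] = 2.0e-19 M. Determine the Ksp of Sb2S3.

1.1e-93

Sb2S3(s) ⇌ 2 Sb^3+(aq) + 3 S^2-(aq)
Stoichiometry gives [S^2-] = (3/2)[Sb^3+] = 3.00 × 10^-19 M.
Ksp = [Sb^3+]^2[S^2-]^3
Ksp = (2.0 × 10^-19)^2 × (3.00 × 10^-19)^3 = 1.1 x 10^-93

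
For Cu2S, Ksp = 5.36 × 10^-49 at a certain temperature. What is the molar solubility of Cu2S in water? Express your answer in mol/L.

5.12e-17 M

Cu2S(s) ⇌ 2 Cu^+ + S^2-
Ksp = [Cu^+]^2[S^2-]
For each mole of Cu2S that dissolves: [Cu^+] = 2s, [S^2-] = s.
Ksp = (2s)^2s = 4s^3
s = (5.36 × 10^-49 / 4)^(1/3) = 5.12 x 10^-17 M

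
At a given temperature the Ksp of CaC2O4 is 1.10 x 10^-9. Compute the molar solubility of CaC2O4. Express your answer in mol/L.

CaC2O4(s) <=> Ca^2+ + C2O4^2-
Ksp = [Ca^2+][C2O4^2-]
With molar solubility s: [Ca^2+] = s, [C2O4^2-] = s.
Ksp = s^2
s = (1.10 x 10^-9)^(1/2) = 3.32 x 10^-5 M

s ≈ 3.32 × 10^-5 M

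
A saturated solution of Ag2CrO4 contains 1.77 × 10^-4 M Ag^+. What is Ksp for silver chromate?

Ksp = 2.77 × 10^-12

Ag2CrO4(s) ⇌ 2 Ag^+(aq) + CrO4^2-(aq)
Stoichiometry gives [CrO4^2-] = (1/2)[Ag^+] = 8.850 × 10^-5 M.
Ksp = [Ag^+]^2[CrO4^2-]
Ksp = (1.77 x 10^-4)^2 × 8.850 × 10^-5 = 2.77 × 10^-12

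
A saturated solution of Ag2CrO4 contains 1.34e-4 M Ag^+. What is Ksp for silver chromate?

1.20 × 10^-12

Ag2CrO4(s) ⇌ 2 Ag^+(aq) + CrO4^2-(aq)
Stoichiometry gives [CrO4^2-] = (1/2)[Ag^+] = 6.700 x 10^-5 M.
Ksp = [Ag^+]^2[CrO4^2-]
Ksp = (1.34 × 10^-4)^2 × 6.700 x 10^-5 = 1.20 x 10^-12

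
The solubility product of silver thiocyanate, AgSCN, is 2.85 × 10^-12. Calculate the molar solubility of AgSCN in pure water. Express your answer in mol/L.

s ≈ 1.69 × 10^-6 M

AgSCN(s) <=> Ag^+ + SCN^-
Ksp = [Ag^+][SCN^-]
Let s = molar solubility. Then [Ag^+] = s and [SCN^-] = s.
Ksp = s × s = s^2
s = (2.85 × 10^-12)^(1/2) = 1.69 x 10^-6 M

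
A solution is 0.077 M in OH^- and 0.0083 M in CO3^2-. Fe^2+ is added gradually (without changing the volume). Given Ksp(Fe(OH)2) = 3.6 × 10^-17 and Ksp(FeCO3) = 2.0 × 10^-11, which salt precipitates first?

Fe(OH)2

Precipitation of each salt starts when its ion product equals its Ksp.
For Fe(OH)2: 3.6 × 10^-17 = (0.077)^2 × [Fe^2+]  ⇒  [Fe^2+] = 6.1 x 10^-15 M.
For FeCO3: 2.0 × 10^-11 = 0.0083 × [Fe^2+]  ⇒  [Fe^2+] = 2.4 × 10^-9 M.
The salt with the lower threshold [Fe^2+] precipitates first: Fe(OH)2.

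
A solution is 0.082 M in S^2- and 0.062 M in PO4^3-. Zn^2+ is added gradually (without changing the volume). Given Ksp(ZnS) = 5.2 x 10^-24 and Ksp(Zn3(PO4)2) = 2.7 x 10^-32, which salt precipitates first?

ZnS

Each salt begins to precipitate when Q = Ksp, i.e. when [Zn^2+] reaches its threshold.
For ZnS: 5.2 x 10^-24 = 0.082 × [Zn^2+]  ⇒  [Zn^2+] = 6.3 × 10^-23 M.
For Zn3(PO4)2: 2.7 x 10^-32 = (0.062)^2 × [Zn^2+]^3  ⇒  [Zn^2+] = 1.9 × 10^-10 M.
The salt with the lower threshold [Zn^2+] precipitates first: ZnS.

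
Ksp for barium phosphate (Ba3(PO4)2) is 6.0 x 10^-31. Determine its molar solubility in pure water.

s = 3.5e-7 M

Ba3(PO4)2(s) ⇌ 3 Ba^2+ + 2 PO4^3-
Ksp = [Ba^2+]^3[PO4^3-]^2
For each mole of Ba3(PO4)2 that dissolves: [Ba^2+] = 3s, [PO4^3-] = 2s.
So Ksp = (3s)^3 × (2s)^2 = 108s^5
s^5 = 6.0 x 10^-31 / 108, so s = 3.5 x 10^-7 M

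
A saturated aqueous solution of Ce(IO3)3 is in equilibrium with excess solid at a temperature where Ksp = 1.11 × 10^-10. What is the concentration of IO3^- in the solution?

4.27 × 10^-3 M

Ce(IO3)3(s) <=> Ce^3+ + 3 IO3^-
Ksp = [Ce^3+][IO3^-]^3
Let s = molar solubility. Then [Ce^3+] = s and [IO3^-] = 3s.
Ksp = s(3s)^3 = 27s^4
s^4 = 1.11 × 10^-10 / 27, so s = 1.424 × 10^-3 M
[IO3^-] = 3s = 4.27 × 10^-3 M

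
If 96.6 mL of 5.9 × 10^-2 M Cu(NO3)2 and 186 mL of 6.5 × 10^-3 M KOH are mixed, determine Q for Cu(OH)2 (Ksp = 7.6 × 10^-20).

Total volume = 96.6 + 186 = 282.6 mL.
[Cu^2+] = 5.9 × 10^-2 × (96.6/282.6) = 2.02 × 10^-2 M
[OH^-] = 6.5 × 10^-3 × (186/282.6) = 4.28 x 10^-3 M
Cu(OH)2(s) ⇌ Cu^2+ + 2 OH^-, so Q = [Cu^2+][OH^-]^2
Q = (2.02 x 10^-2)(4.28 x 10^-3)^2 = 3.7 × 10^-7
Q > Ksp, so Cu(OH)2 will precipitate.

Q ≈ 3.7 x 10^-7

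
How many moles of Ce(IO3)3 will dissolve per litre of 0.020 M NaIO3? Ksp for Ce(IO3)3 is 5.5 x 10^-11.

6.9 x 10^-6 M

Ce(IO3)3(s) ⇌ Ce^3+(aq) + 3 IO3^-(aq)
Ksp = [Ce^3+][IO3^-]^3
Let s be the molar solubility in this solution. [Ce^3+] = s, [IO3^-] = 0.020 + 3s ≈ 0.020 (since IO3^- from NaIO3 dominates).
Ksp ≈ s × (0.020)^3
s = 6.9 × 10^-6 M
Check: 3s = 2.1 x 10^-5 ≪ 0.020, so the approximation is valid.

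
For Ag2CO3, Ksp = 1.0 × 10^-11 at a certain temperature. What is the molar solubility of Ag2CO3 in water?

Ag2CO3(s) ⇌ 2 Ag^+(aq) + CO3^2-(aq)
Ksp = [Ag^+]^2[CO3^2-]
If s mol/L of Ag2CO3 dissolves, [Ag^+] = 2s and [CO3^2-] = s.
So Ksp = (2s)^2 × s = 4s^3
s = (1.0 × 10^-11 / 4)^(1/3) = 1.4 × 10^-4 M

s = 1.4 × 10^-4 M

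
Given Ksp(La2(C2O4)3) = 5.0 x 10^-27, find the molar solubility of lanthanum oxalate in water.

2.2 × 10^-6 M

La2(C2O4)3(s) ⇌ 2 La^3+(aq) + 3 C2O4^2-(aq)
Ksp = [La^3+]^2[C2O4^2-]^3
Let s = molar solubility. Then [La^3+] = 2s and [C2O4^2-] = 3s.
So Ksp = (2s)^2 × (3s)^3 = 108s^5
s = (5.0 x 10^-27 / 108)^(1/5) = 2.2 × 10^-6 M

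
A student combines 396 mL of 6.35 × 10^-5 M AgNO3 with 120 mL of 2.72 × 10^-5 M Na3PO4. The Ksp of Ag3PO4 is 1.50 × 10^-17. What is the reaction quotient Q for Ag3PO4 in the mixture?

Q ≈ 7.32e-19

Total volume = 396 + 120 = 516 mL.
[Ag^+] = 6.35 × 10^-5 × (396/516) = 4.873 × 10^-5 M
[PO4^3-] = 2.72 × 10^-5 × (120/516) = 6.326 × 10^-6 M
Ag3PO4(s) ⇌ 3 Ag^+ + PO4^3-, so Q = [Ag^+]^3[PO4^3-]
Q = (4.873 × 10^-5)^3(6.326 × 10^-6) = 7.32 × 10^-19
Q < Ksp, so no precipitate of Ag3PO4 forms.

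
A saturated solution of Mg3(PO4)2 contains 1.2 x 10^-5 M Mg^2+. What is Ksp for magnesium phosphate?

Ksp = 1.1 × 10^-25

Mg3(PO4)2(s) <=> 3 Mg^2+(aq) + 2 PO4^3-(aq)
Stoichiometry gives [PO4^3-] = (2/3)[Mg^2+] = 8.00 x 10^-6 M.
Ksp = [Mg^2+]^3[PO4^3-]^2
Ksp = (1.2 × 10^-5)^3 × (8.00 × 10^-6)^2 = 1.1 x 10^-25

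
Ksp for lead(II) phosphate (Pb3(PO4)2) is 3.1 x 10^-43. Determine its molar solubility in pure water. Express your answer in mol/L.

Pb3(PO4)2(s) ⇌ 3 Pb^2+(aq) + 2 PO4^3-(aq)
Ksp = [Pb^2+]^3[PO4^3-]^2
If s mol/L of Pb3(PO4)2 dissolves, [Pb^2+] = 3s and [PO4^3-] = 2s.
Ksp = (3s)^3(2s)^2 = 108s^5
s = (3.1 x 10^-43 / 108)^(1/5) = 1.2 x 10^-9 M

s ≈ 1.2 × 10^-9 M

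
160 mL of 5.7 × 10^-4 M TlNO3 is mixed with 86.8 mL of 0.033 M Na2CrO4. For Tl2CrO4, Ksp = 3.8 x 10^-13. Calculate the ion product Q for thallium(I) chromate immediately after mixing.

Total volume = 160 + 86.8 = 246.8 mL.
[Tl^+] = 5.7 × 10^-4 × (160/246.8) = 3.70 × 10^-4 M
[CrO4^2-] = 3.3 × 10^-2 × (86.8/246.8) = 1.16 × 10^-2 M
Tl2CrO4(s) <=> 2 Tl^+ + CrO4^2-, so Q = [Tl^+]^2[CrO4^2-]
Q = (3.70 × 10^-4)^2(1.16 × 10^-2) = 1.6 × 10^-9
Q > Ksp, so Tl2CrO4 will precipitate.

Q = 1.6 × 10^-9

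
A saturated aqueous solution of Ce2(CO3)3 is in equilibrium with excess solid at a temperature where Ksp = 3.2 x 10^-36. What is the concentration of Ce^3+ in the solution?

Ce2(CO3)3(s) <=> 2 Ce^3+(aq) + 3 CO3^2-(aq)
Ksp = [Ce^3+]^2[CO3^2-]^3
If s mol/L of Ce2(CO3)3 dissolves, [Ce^3+] = 2s and [CO3^2-] = 3s.
Ksp = (2s)^2(3s)^3 = 108s^5
s^5 = 3.2 x 10^-36 / 108, so s = 3.12 x 10^-8 M
[Ce^3+] = 2s = 6.2 x 10^-8 M

[Ce^3+] = 6.2e-8 M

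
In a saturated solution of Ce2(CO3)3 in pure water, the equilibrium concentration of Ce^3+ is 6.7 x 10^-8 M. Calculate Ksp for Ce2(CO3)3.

Ce2(CO3)3(s) ⇌ 2 Ce^3+(aq) + 3 CO3^2-(aq)
Stoichiometry gives [CO3^2-] = (3/2)[Ce^3+] = 1.01 × 10^-7 M.
Ksp = [Ce^3+]^2[CO3^2-]^3
Ksp = (6.7 × 10^-8)^2 × (1.01 × 10^-7)^3 = 4.6 x 10^-36

Ksp = 4.6e-36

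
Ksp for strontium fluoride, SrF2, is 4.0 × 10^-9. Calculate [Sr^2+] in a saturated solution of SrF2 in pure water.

SrF2(s) <=> Sr^2+ + 2 F^-
Ksp = [Sr^2+][F^-]^2
If s mol/L of SrF2 dissolves, [Sr^2+] = s and [F^-] = 2s.
Substituting: Ksp = s(2s)^2 = 4s^3
Solving, s = (4.0 × 10^-9/4)^(1/3) = 1.00 × 10^-3 M
[Sr^2+] = s = 1.0 × 10^-3 M

[Sr^2+] ≈ 1.0e-3 M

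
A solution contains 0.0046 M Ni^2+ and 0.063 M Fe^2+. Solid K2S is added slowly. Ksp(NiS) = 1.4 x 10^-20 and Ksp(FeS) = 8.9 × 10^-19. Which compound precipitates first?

Each salt begins to precipitate when Q = Ksp, i.e. when [S^2-] reaches its threshold.
For NiS: 1.4 x 10^-20 = 0.0046 × [S^2-]  ⇒  [S^2-] = 3.0 x 10^-18 M.
For FeS: 8.9 × 10^-19 = 0.063 × [S^2-]  ⇒  [S^2-] = 1.4 × 10^-17 M.
The salt with the lower threshold [S^2-] precipitates first: NiS.

NiS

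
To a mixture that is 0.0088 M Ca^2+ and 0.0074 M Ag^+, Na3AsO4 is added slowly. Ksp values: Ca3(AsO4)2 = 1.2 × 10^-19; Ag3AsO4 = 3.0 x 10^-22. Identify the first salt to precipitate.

Ag3AsO4

Each salt begins to precipitate when Q = Ksp, i.e. when [AsO4^3-] reaches its threshold.
For Ca3(AsO4)2: 1.2 × 10^-19 = (0.0088)^3 × [AsO4^3-]^2  ⇒  [AsO4^3-] = 4.2 x 10^-7 M.
For Ag3AsO4: 3.0 x 10^-22 = (0.0074)^3 × [AsO4^3-]  ⇒  [AsO4^3-] = 7.4 × 10^-16 M.
The salt with the lower threshold [AsO4^3-] precipitates first: Ag3AsO4.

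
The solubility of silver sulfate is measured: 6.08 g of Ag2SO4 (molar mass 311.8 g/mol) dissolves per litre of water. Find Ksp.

Molar solubility s = (6.08 g/L) / (311.8 g/mol) = 1.950 × 10^-2 M.
Ag2SO4(s) ⇌ 2 Ag^+(aq) + SO4^2-(aq)
If s mol/L of Ag2SO4 dissolves, [Ag^+] = 2s and [SO4^2-] = s.
Ksp = [Ag^+]^2[SO4^2-]
So Ksp = (2s)^2 × s = 4s^3
With s = 1.950 × 10^-2: Ksp = 2.97 × 10^-5

Ksp ≈ 2.97 × 10^-5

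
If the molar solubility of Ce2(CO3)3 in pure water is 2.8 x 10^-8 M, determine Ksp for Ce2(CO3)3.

Ce2(CO3)3(s) ⇌ 2 Ce^3+ + 3 CO3^2-
With molar solubility s: [Ce^3+] = 2s, [CO3^2-] = 3s.
Ksp = [Ce^3+]^2[CO3^2-]^3
So Ksp = (2s)^2 × (3s)^3 = 108s^5
With s = 2.8 × 10^-8: Ksp = 1.9 × 10^-36

Ksp = 1.9 × 10^-36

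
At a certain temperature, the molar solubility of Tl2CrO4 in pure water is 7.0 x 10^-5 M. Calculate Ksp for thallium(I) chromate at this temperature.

Tl2CrO4(s) <=> 2 Tl^+ + CrO4^2-
Let s = molar solubility. Then [Tl^+] = 2s and [CrO4^2-] = s.
Ksp = [Tl^+]^2[CrO4^2-]
So Ksp = (2s)^2 × s = 4s^3
Ksp = 4 × (7.0 × 10^-5)^3 = 1.4 x 10^-12

Ksp = 1.4e-12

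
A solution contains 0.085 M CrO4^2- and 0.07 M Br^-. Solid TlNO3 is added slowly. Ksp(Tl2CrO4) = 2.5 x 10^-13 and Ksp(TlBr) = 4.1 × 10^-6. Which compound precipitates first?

Each salt begins to precipitate when Q = Ksp, i.e. when [Tl^+] reaches its threshold.
For Tl2CrO4: 2.5 x 10^-13 = 0.085 × [Tl^+]^2  ⇒  [Tl^+] = 1.7 × 10^-6 M.
For TlBr: 4.1 × 10^-6 = 0.07 × [Tl^+]  ⇒  [Tl^+] = 5.9 × 10^-5 M.
The salt with the lower threshold [Tl^+] precipitates first: Tl2CrO4.

Tl2CrO4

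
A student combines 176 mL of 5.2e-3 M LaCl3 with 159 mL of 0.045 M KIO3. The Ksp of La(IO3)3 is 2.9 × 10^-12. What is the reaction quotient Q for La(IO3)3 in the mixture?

Total volume = 176 + 159 = 335 mL.
[La^3+] = 5.2 x 10^-3 × (176/335) = 2.73 x 10^-3 M
[IO3^-] = 4.5 × 10^-2 × (159/335) = 2.14 × 10^-2 M
La(IO3)3(s) <=> La^3+(aq) + 3 IO3^-(aq), so Q = [La^3+][IO3^-]^3
Q = (2.73 x 10^-3)(2.14 × 10^-2)^3 = 2.7 x 10^-8
Q > Ksp, so La(IO3)3 will precipitate.

Q = 2.7 x 10^-8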